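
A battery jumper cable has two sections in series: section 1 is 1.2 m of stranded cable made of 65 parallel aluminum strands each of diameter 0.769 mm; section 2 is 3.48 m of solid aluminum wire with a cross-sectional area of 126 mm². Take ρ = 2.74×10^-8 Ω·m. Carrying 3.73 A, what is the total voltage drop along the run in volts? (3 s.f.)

0.00689 V

Section 1: A_strand = π(3.8450e-04)² = 4.645e-07 m²; R₁ = ρL/(N·A_s) = (2.74×10^-8)(1.2)/(65×4.645e-07) = 0.001089 Ω
Section 2: A = 126 mm² = 1.260e-04 m²
R₂ = (2.74×10^-8)(3.48)/(1.260e-04) = 7.568×10^-4 Ω
R = R₁ + R₂ = 0.001846 Ω
V = IR = 3.73 × 0.001846 = 0.00689 V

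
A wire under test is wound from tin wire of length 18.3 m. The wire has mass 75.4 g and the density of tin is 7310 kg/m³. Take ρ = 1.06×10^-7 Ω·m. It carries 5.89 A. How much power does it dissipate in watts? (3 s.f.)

119 W

A = m/(density·L) = 0.0754/(7310×18.3) = 5.6364e-07 m²
R = ρL/A = (1.06×10^-7)(18.3)/(5.6364e-07) = 3.442 Ω
P = I²R = (5.89)² × 3.442 = 119 W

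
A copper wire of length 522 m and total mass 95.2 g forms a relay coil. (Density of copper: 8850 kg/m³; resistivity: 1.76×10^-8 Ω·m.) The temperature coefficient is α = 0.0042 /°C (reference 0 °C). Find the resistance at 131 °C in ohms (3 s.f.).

A = m/(density·L) = 0.0952/(8850×522) = 2.0607e-08 m²
R = ρL/A = (1.76×10^-8)(522)/(2.0607e-08) = 445.8 Ω
R(131 °C) = 445.8 × (1 + 0.0042×131) = 691 Ω

691 Ω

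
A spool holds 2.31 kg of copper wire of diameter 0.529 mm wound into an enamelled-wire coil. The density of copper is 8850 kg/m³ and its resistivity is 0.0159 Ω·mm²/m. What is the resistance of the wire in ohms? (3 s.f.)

85.9 Ω

ρ = 0.0159 Ω·mm²/m = 1.59×10^-8 Ω·m
A = π(d/2)² = π(2.6450e-04 m)² = 2.1979e-07 m²
L = m/(density·A) = 2.31/(8850×2.1979e-07) = 1188 m
R = ρL/A = (1.59×10^-8)(1188)/(2.1979e-07) = 85.9 Ω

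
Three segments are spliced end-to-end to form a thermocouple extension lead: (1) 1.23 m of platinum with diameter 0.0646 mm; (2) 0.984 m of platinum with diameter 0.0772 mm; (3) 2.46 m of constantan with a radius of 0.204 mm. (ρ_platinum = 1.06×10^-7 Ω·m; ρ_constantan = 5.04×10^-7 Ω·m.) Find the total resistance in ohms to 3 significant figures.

Seg 1: A = π(d/2)² = π(3.2300e-05 m)² = 3.278e-09 m²
R_1 = (1.06×10^-7)(1.23)/(3.278e-09) = 39.78 Ω
Seg 2: A = π(d/2)² = π(3.8600e-05 m)² = 4.681e-09 m²
R_2 = (1.06×10^-7)(0.984)/(4.681e-09) = 22.28 Ω
Seg 3: A = πr² = π(2.0400e-04 m)² = 1.307e-07 m²
R_3 = (5.04×10^-7)(2.46)/(1.307e-07) = 9.483 Ω
R_total = R_1 + R_2 + R_3 = 71.5 Ω

71.5 Ω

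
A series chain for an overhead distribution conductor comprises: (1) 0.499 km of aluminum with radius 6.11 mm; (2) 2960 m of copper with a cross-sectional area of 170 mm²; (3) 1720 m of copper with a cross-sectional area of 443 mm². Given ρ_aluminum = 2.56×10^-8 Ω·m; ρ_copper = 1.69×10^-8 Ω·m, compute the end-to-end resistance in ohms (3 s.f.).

Seg 1: A = πr² = π(6.1100e-03 m)² = 1.173e-04 m²
R_1 = (2.56×10^-8)(499)/(1.173e-04) = 0.1089 Ω
Seg 2: A = 170 mm² = 1.700e-04 m²
R_2 = (1.69×10^-8)(2960)/(1.700e-04) = 0.2943 Ω
Seg 3: A = 443 mm² = 4.430e-04 m²
R_3 = (1.69×10^-8)(1720)/(4.430e-04) = 0.06562 Ω
R_total = R_1 + R_2 + R_3 = 0.469 Ω

0.469 Ω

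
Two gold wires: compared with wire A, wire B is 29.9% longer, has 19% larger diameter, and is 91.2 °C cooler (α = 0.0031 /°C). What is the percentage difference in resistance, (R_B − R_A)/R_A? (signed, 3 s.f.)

R ∝ ρL/d² with ρ ∝ (1+αΔT), so R_B/R_A = (1 + 29.9/100) × (1 + 19/100)⁻² × (1 − 0.0031×91.2)
= 1.299 × 0.7062 × 0.7173 = 0.658
(R_B − R_A)/R_A = 0.658 − 1 = -34.2%

-34.2%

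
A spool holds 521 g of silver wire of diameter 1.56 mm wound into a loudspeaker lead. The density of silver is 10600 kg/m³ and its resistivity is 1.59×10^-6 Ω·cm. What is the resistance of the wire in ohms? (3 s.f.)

0.214 Ω

ρ = 1.59×10^-6 Ω·cm = 1.59×10^-8 Ω·m
A = π(d/2)² = π(7.8000e-04 m)² = 1.9113e-06 m²
L = m/(density·A) = 0.521/(10600×1.9113e-06) = 25.72 m
R = ρL/A = (1.59×10^-8)(25.72)/(1.9113e-06) = 0.214 Ω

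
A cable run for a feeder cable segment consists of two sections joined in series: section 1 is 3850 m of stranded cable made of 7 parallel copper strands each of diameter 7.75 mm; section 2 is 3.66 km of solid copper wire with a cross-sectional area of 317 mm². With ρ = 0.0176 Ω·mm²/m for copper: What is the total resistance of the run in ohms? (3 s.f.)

0.408 Ω

ρ = 0.0176 Ω·mm²/m = 1.76×10^-8 Ω·m
Section 1: A_strand = π(3.8750e-03)² = 4.717e-05 m²; R₁ = ρL/(N·A_s) = (1.76×10^-8)(3850)/(7×4.717e-05) = 0.2052 Ω
Section 2: A = 317 mm² = 3.170e-04 m²
R₂ = (1.76×10^-8)(3660)/(3.170e-04) = 0.2032 Ω
R = R₁ + R₂ = 0.408 Ω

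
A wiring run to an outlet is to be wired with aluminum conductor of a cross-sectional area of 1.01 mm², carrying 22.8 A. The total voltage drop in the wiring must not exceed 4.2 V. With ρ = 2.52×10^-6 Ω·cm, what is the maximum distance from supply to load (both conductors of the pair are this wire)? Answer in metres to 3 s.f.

ρ = 2.52×10^-6 Ω·cm = 2.52×10^-8 Ω·m
A = 1.01 mm² = 1.010e-06 m²
L_max = V_max·A/(2·ρI) = (4.2)(1.010e-06)/(2×2.52×10^-8×22.8) = 3.69 m

3.69 m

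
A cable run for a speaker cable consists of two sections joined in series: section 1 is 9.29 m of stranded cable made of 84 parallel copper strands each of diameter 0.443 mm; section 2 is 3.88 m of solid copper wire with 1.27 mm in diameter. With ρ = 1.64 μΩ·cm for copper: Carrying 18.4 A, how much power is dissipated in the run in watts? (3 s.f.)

ρ = 1.64 μΩ·cm = 1.64×10^-8 Ω·m
Section 1: A_strand = π(2.2150e-04)² = 1.541e-07 m²; R₁ = ρL/(N·A_s) = (1.64×10^-8)(9.29)/(84×1.541e-07) = 0.01177 Ω
Section 2: A = π(d/2)² = π(6.3500e-04 m)² = 1.267e-06 m²
R₂ = (1.64×10^-8)(3.88)/(1.267e-06) = 0.05023 Ω
R = R₁ + R₂ = 0.062 Ω
P = I²R = (18.4)² × 0.062 = 21.0 W

21.0 W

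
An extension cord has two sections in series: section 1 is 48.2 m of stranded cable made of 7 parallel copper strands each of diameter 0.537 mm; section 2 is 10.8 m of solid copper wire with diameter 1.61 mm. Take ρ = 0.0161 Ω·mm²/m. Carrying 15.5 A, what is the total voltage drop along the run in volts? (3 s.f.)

ρ = 0.0161 Ω·mm²/m = 1.61×10^-8 Ω·m
Section 1: A_strand = π(2.6850e-04)² = 2.265e-07 m²; R₁ = ρL/(N·A_s) = (1.61×10^-8)(48.2)/(7×2.265e-07) = 0.4895 Ω
Section 2: A = π(d/2)² = π(8.0500e-04 m)² = 2.036e-06 m²
R₂ = (1.61×10^-8)(10.8)/(2.036e-06) = 0.08541 Ω
R = R₁ + R₂ = 0.5749 Ω
V = IR = 15.5 × 0.5749 = 8.91 V

8.91 V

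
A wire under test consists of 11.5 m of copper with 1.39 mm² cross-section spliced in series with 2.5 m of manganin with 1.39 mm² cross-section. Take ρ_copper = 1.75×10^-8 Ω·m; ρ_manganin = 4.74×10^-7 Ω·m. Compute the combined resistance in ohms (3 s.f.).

0.997 Ω

Segment 1: A = 1.39 mm² = 1.390e-06 m²
R₁ = ρL/A = (1.75×10^-8)(11.5)/(1.390e-06) = 0.1448 Ω
R₂ = (4.74×10^-7)(2.5)/(1.390e-06) = 0.8525 Ω
R = R₁ + R₂ = 0.997 Ω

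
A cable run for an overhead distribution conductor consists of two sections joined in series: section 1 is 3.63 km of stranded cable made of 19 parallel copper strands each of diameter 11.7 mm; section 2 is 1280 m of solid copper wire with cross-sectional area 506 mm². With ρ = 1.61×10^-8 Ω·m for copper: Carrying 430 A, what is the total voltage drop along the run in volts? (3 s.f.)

Section 1: A_strand = π(5.8500e-03)² = 1.075e-04 m²; R₁ = ρL/(N·A_s) = (1.61×10^-8)(3630)/(19×1.075e-04) = 0.02861 Ω
Section 2: A = 506 mm² = 5.060e-04 m²
R₂ = (1.61×10^-8)(1280)/(5.060e-04) = 0.04073 Ω
R = R₁ + R₂ = 0.06934 Ω
V = IR = 430 × 0.06934 = 29.8 V

29.8 V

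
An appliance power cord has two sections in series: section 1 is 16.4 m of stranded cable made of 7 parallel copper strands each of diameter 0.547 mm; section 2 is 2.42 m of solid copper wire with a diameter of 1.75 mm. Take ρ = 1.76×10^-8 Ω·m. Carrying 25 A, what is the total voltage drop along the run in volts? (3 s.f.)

Section 1: A_strand = π(2.7350e-04)² = 2.350e-07 m²; R₁ = ρL/(N·A_s) = (1.76×10^-8)(16.4)/(7×2.350e-07) = 0.1755 Ω
Section 2: A = π(d/2)² = π(8.7500e-04 m)² = 2.405e-06 m²
R₂ = (1.76×10^-8)(2.42)/(2.405e-06) = 0.01771 Ω
R = R₁ + R₂ = 0.1932 Ω
V = IR = 25 × 0.1932 = 4.83 V

4.83 V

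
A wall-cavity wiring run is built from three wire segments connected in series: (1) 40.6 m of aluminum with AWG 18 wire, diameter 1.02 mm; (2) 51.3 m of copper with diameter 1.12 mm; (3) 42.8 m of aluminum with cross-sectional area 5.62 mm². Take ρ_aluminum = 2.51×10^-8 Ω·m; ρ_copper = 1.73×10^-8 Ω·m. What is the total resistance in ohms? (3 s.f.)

2.34 Ω

Seg 1: A = π(1.02/2 mm)² = π(5.1000e-04 m)² = 8.171e-07 m²
R_1 = (2.51×10^-8)(40.6)/(8.171e-07) = 1.247 Ω
Seg 2: A = π(d/2)² = π(5.6000e-04 m)² = 9.852e-07 m²
R_2 = (1.73×10^-8)(51.3)/(9.852e-07) = 0.9008 Ω
Seg 3: A = 5.62 mm² = 5.620e-06 m²
R_3 = (2.51×10^-8)(42.8)/(5.620e-06) = 0.1912 Ω
R_total = R_1 + R_2 + R_3 = 2.34 Ω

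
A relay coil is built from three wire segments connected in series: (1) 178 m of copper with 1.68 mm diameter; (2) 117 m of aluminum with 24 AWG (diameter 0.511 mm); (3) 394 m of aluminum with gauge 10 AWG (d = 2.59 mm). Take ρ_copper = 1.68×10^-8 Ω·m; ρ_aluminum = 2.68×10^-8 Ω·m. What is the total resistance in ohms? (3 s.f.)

Seg 1: A = π(d/2)² = π(8.4000e-04 m)² = 2.217e-06 m²
R_1 = (1.68×10^-8)(178)/(2.217e-06) = 1.349 Ω
Seg 2: A = π(0.511/2 mm)² = π(2.5550e-04 m)² = 2.051e-07 m²
R_2 = (2.68×10^-8)(117)/(2.051e-07) = 15.29 Ω
Seg 3: A = π(2.59/2 mm)² = π(1.2950e-03 m)² = 5.269e-06 m²
R_3 = (2.68×10^-8)(394)/(5.269e-06) = 2.004 Ω
R_total = R_1 + R_2 + R_3 = 18.6 Ω

18.6 Ω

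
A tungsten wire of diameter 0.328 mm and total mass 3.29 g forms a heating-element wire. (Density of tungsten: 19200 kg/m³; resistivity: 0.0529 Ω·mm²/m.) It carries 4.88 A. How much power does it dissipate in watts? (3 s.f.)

ρ = 0.0529 Ω·mm²/m = 5.29×10^-8 Ω·m
A = π(d/2)² = π(1.6400e-04 m)² = 8.4496e-08 m²
L = m/(density·A) = 0.00329/(19200×8.4496e-08) = 2.028 m
R = ρL/A = (5.29×10^-8)(2.028)/(8.4496e-08) = 1.27 Ω
P = I²R = (4.88)² × 1.27 = 30.2 W

30.2 W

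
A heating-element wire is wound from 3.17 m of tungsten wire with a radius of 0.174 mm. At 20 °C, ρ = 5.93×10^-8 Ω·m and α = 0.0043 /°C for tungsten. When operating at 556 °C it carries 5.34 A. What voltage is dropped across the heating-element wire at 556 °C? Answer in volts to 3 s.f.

34.9 V

A = πr² = π(1.7400e-04 m)² = 9.511e-08 m²
R₍20₎ = ρL/A = (5.93×10^-8)(3.17)/(9.511e-08) = 1.976 Ω
R₍556₎ = R₍20₎(1 + αΔT) = 1.976 × (1 + 0.0043×536) = 6.531 Ω
V = IR = 5.34 × 6.531 = 34.9 V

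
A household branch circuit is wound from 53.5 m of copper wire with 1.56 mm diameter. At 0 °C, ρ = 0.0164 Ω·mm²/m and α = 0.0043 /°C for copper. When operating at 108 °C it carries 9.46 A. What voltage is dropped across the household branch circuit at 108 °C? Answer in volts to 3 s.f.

6.36 V

ρ = 0.0164 Ω·mm²/m = 1.64×10^-8 Ω·m
A = π(d/2)² = π(7.8000e-04 m)² = 1.911e-06 m²
R₍0₎ = ρL/A = (1.64×10^-8)(53.5)/(1.911e-06) = 0.459 Ω
R₍108₎ = R₍0₎(1 + αΔT) = 0.459 × (1 + 0.0043×108) = 0.6722 Ω
V = IR = 9.46 × 0.6722 = 6.36 V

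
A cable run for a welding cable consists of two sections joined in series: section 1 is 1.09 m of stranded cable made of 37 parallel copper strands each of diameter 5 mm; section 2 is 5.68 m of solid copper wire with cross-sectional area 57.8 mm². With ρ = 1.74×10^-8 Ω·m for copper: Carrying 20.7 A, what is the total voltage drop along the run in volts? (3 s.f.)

0.0359 V

Section 1: A_strand = π(2.5000e-03)² = 1.963e-05 m²; R₁ = ρL/(N·A_s) = (1.74×10^-8)(1.09)/(37×1.963e-05) = 2.611×10^-5 Ω
Section 2: A = 57.8 mm² = 5.780e-05 m²
R₂ = (1.74×10^-8)(5.68)/(5.780e-05) = 0.00171 Ω
R = R₁ + R₂ = 0.001736 Ω
V = IR = 20.7 × 0.001736 = 0.0359 V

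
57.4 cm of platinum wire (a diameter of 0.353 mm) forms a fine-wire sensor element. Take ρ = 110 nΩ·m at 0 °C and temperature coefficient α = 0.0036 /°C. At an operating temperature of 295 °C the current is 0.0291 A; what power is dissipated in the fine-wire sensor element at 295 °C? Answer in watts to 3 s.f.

ρ = 110 nΩ·m = 1.10×10^-7 Ω·m
A = π(d/2)² = π(1.7650e-04 m)² = 9.787e-08 m²
R₍0₎ = ρL/A = (1.10×10^-7)(0.574)/(9.787e-08) = 0.6452 Ω
R₍295₎ = R₍0₎(1 + αΔT) = 0.6452 × (1 + 0.0036×295) = 1.33 Ω
P = I²R = (0.0291)² × 1.33 = 0.00113 W

0.00113 W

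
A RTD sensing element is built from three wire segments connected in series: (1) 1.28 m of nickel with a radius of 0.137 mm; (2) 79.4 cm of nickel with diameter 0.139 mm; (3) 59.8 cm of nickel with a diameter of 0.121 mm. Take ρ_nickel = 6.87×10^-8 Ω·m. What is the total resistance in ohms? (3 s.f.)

Seg 1: A = πr² = π(1.3700e-04 m)² = 5.896e-08 m²
R_1 = (6.87×10^-8)(1.28)/(5.896e-08) = 1.491 Ω
Seg 2: A = π(d/2)² = π(6.9500e-05 m)² = 1.517e-08 m²
R_2 = (6.87×10^-8)(0.794)/(1.517e-08) = 3.595 Ω
Seg 3: A = π(d/2)² = π(6.0500e-05 m)² = 1.150e-08 m²
R_3 = (6.87×10^-8)(0.598)/(1.150e-08) = 3.573 Ω
R_total = R_1 + R_2 + R_3 = 8.66 Ω

8.66 Ω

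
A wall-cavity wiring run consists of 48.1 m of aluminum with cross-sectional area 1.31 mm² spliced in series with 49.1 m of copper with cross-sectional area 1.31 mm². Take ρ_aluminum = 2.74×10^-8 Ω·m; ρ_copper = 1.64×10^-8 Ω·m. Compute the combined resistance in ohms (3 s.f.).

1.62 Ω

Segment 1: A = 1.31 mm² = 1.310e-06 m²
R₁ = ρL/A = (2.74×10^-8)(48.1)/(1.310e-06) = 1.006 Ω
R₂ = (1.64×10^-8)(49.1)/(1.310e-06) = 0.6147 Ω
R = R₁ + R₂ = 1.62 Ω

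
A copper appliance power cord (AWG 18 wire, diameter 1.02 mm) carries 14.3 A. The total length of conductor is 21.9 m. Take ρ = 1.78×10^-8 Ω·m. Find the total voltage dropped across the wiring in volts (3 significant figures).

A = π(1.02/2 mm)² = π(5.1000e-04 m)² = 8.171e-07 m²
R = ρL/A = (1.78×10^-8)(21.9)/(8.171e-07) = 0.4771 Ω
V = IR = 14.3 × 0.4771 = 6.82 V

6.82 V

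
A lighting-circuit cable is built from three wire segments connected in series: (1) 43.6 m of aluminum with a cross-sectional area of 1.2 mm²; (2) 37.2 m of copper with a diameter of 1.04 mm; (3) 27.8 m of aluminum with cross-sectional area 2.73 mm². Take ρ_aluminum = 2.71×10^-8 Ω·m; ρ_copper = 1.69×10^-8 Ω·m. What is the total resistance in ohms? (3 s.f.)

2.00 Ω

Seg 1: A = 1.2 mm² = 1.200e-06 m²
R_1 = (2.71×10^-8)(43.6)/(1.200e-06) = 0.9846 Ω
Seg 2: A = π(d/2)² = π(5.2000e-04 m)² = 8.495e-07 m²
R_2 = (1.69×10^-8)(37.2)/(8.495e-07) = 0.7401 Ω
Seg 3: A = 2.73 mm² = 2.730e-06 m²
R_3 = (2.71×10^-8)(27.8)/(2.730e-06) = 0.276 Ω
R_total = R_1 + R_2 + R_3 = 2.00 Ω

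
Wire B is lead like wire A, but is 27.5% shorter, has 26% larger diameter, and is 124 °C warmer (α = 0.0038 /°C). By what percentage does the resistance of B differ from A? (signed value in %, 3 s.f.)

-32.8%

R ∝ ρL/d² with ρ ∝ (1+αΔT), so R_B/R_A = (1 − 27.5/100) × (1 + 26/100)⁻² × (1 + 0.0038×124)
= 0.725 × 0.6299 × 1.471 = 0.6718
(R_B − R_A)/R_A = 0.6718 − 1 = -32.8%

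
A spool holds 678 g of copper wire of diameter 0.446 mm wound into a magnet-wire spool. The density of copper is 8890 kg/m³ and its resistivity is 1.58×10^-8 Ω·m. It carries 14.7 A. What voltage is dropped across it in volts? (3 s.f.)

A = π(d/2)² = π(2.2300e-04 m)² = 1.5623e-07 m²
L = m/(density·A) = 0.678/(8890×1.5623e-07) = 488.2 m
R = ρL/A = (1.58×10^-8)(488.2)/(1.5623e-07) = 49.37 Ω
V = IR = 14.7 × 49.37 = 726 V

726 V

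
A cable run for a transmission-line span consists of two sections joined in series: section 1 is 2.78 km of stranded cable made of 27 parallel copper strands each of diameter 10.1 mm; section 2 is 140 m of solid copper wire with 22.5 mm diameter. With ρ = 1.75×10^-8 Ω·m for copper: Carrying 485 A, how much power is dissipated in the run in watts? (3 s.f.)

Section 1: A_strand = π(5.0500e-03)² = 8.012e-05 m²; R₁ = ρL/(N·A_s) = (1.75×10^-8)(2780)/(27×8.012e-05) = 0.02249 Ω
Section 2: A = π(d/2)² = π(1.1250e-02 m)² = 3.976e-04 m²
R₂ = (1.75×10^-8)(140)/(3.976e-04) = 0.006162 Ω
R = R₁ + R₂ = 0.02865 Ω
P = I²R = (485)² × 0.02865 = 6740 W

6740 W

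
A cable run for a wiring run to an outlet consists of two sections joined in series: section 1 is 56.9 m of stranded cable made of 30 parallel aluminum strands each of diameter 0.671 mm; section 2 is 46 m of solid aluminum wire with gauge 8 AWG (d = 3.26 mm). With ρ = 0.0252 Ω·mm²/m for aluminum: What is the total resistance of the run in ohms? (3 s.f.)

ρ = 0.0252 Ω·mm²/m = 2.52×10^-8 Ω·m
Section 1: A_strand = π(3.3550e-04)² = 3.536e-07 m²; R₁ = ρL/(N·A_s) = (2.52×10^-8)(56.9)/(30×3.536e-07) = 0.1352 Ω
Section 2: A = π(3.26/2 mm)² = π(1.6300e-03 m)² = 8.347e-06 m²
R₂ = (2.52×10^-8)(46)/(8.347e-06) = 0.1389 Ω
R = R₁ + R₂ = 0.274 Ω

0.274 Ω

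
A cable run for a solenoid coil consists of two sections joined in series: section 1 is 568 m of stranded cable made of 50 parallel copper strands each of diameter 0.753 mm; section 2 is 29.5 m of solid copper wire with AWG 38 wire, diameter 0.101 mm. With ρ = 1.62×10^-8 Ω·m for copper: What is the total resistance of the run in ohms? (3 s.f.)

60.1 Ω

Section 1: A_strand = π(3.7650e-04)² = 4.453e-07 m²; R₁ = ρL/(N·A_s) = (1.62×10^-8)(568)/(50×4.453e-07) = 0.4133 Ω
Section 2: A = π(0.101/2 mm)² = π(5.0500e-05 m)² = 8.012e-09 m²
R₂ = (1.62×10^-8)(29.5)/(8.012e-09) = 59.65 Ω
R = R₁ + R₂ = 60.1 Ω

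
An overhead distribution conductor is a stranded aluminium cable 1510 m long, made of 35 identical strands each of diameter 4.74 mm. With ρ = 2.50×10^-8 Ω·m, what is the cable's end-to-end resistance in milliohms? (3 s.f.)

61.1 mΩ

A_strand = π(2.3700e-03 m)² = 1.765e-05 m²
R_strand = ρL/A = (2.50×10^-8)(1510)/(1.765e-05) = 2.139 Ω
R_total = R_strand/N = 2.139/35 = 61.1 mΩ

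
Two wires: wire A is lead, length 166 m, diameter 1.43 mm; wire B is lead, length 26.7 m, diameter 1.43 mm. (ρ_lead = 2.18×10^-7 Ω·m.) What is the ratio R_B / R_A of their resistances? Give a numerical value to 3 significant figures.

R ∝ ρL/d², so R_B/R_A = (L_B/L_A)
= (26.7/166) = 0.161

0.161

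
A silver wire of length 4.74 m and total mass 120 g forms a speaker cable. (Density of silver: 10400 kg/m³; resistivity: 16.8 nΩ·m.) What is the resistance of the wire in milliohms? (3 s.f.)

32.7 mΩ

ρ = 16.8 nΩ·m = 1.68×10^-8 Ω·m
A = m/(density·L) = 0.12/(10400×4.74) = 2.4343e-06 m²
R = ρL/A = (1.68×10^-8)(4.74)/(2.4343e-06) = 32.7 mΩ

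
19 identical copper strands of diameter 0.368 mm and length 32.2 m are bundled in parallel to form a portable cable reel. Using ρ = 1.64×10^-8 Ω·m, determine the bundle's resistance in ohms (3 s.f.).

A_strand = π(1.8400e-04 m)² = 1.064e-07 m²
R_strand = ρL/A = (1.64×10^-8)(32.2)/(1.064e-07) = 4.965 Ω
R_total = R_strand/N = 4.965/19 = 0.261 Ω

0.261 Ω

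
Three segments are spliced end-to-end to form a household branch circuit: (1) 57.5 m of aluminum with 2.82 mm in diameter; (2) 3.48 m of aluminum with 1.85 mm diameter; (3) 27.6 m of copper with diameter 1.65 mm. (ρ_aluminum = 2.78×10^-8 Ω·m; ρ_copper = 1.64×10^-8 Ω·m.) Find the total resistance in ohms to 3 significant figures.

Seg 1: A = π(d/2)² = π(1.4100e-03 m)² = 6.246e-06 m²
R_1 = (2.78×10^-8)(57.5)/(6.246e-06) = 0.2559 Ω
Seg 2: A = π(d/2)² = π(9.2500e-04 m)² = 2.688e-06 m²
R_2 = (2.78×10^-8)(3.48)/(2.688e-06) = 0.03599 Ω
Seg 3: A = π(d/2)² = π(8.2500e-04 m)² = 2.138e-06 m²
R_3 = (1.64×10^-8)(27.6)/(2.138e-06) = 0.2117 Ω
R_total = R_1 + R_2 + R_3 = 0.504 Ω

0.504 Ω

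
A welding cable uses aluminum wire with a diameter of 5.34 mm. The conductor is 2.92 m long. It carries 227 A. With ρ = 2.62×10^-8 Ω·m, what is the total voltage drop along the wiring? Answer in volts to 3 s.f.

A = π(d/2)² = π(2.6700e-03 m)² = 2.240e-05 m²
R = ρL/A = (2.62×10^-8)(2.92)/(2.240e-05) = 0.003416 Ω
V = IR = 227 × 0.003416 = 0.775 V

0.775 V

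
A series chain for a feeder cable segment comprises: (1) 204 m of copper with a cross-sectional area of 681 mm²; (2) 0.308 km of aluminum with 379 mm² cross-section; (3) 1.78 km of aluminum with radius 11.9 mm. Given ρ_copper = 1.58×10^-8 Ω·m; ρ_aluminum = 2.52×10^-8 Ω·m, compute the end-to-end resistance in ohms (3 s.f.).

Seg 1: A = 681 mm² = 6.810e-04 m²
R_1 = (1.58×10^-8)(204)/(6.810e-04) = 0.004733 Ω
Seg 2: A = 379 mm² = 3.790e-04 m²
R_2 = (2.52×10^-8)(308)/(3.790e-04) = 0.02048 Ω
Seg 3: A = πr² = π(1.1900e-02 m)² = 4.449e-04 m²
R_3 = (2.52×10^-8)(1780)/(4.449e-04) = 0.1008 Ω
R_total = R_1 + R_2 + R_3 = 0.126 Ω

0.126 Ω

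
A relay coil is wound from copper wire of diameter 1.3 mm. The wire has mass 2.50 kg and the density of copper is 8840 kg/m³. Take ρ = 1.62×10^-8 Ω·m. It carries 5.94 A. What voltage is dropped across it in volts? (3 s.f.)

A = π(d/2)² = π(6.5000e-04 m)² = 1.3273e-06 m²
L = m/(density·A) = 2.5/(8840×1.3273e-06) = 213.1 m
R = ρL/A = (1.62×10^-8)(213.1)/(1.3273e-06) = 2.6 Ω
V = IR = 5.94 × 2.6 = 15.4 V

15.4 V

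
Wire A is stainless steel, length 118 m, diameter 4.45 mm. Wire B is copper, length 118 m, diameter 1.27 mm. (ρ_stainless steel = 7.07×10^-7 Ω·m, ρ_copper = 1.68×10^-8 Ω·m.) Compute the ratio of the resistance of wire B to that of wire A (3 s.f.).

R ∝ ρL/d², so R_B/R_A = (ρ_B/ρ_A) × (d_A/d_B)²
= (1.68×10^-8/7.07×10^-7) × (4.45/1.27)² = 0.292

0.292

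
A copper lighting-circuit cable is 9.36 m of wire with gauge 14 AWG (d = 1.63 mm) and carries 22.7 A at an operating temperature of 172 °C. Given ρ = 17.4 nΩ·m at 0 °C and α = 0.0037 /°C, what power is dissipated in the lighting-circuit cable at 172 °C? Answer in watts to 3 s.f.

65.8 W

ρ = 17.4 nΩ·m = 1.74×10^-8 Ω·m
A = π(1.63/2 mm)² = π(8.1500e-04 m)² = 2.087e-06 m²
R₍0₎ = ρL/A = (1.74×10^-8)(9.36)/(2.087e-06) = 0.07805 Ω
R₍172₎ = R₍0₎(1 + αΔT) = 0.07805 × (1 + 0.0037×172) = 0.1277 Ω
P = I²R = (22.7)² × 0.1277 = 65.8 W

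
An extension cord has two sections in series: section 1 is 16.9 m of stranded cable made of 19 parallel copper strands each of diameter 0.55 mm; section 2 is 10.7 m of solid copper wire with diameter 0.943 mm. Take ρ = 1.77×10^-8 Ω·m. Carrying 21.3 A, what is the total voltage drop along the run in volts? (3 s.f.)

7.19 V

Section 1: A_strand = π(2.7500e-04)² = 2.376e-07 m²; R₁ = ρL/(N·A_s) = (1.77×10^-8)(16.9)/(19×2.376e-07) = 0.06627 Ω
Section 2: A = π(d/2)² = π(4.7150e-04 m)² = 6.984e-07 m²
R₂ = (1.77×10^-8)(10.7)/(6.984e-07) = 0.2712 Ω
R = R₁ + R₂ = 0.3374 Ω
V = IR = 21.3 × 0.3374 = 7.19 V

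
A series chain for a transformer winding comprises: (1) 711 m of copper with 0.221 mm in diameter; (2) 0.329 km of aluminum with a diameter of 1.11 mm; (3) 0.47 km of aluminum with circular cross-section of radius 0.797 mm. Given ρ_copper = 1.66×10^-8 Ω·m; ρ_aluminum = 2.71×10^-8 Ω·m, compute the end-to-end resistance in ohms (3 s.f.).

Seg 1: A = π(d/2)² = π(1.1050e-04 m)² = 3.836e-08 m²
R_1 = (1.66×10^-8)(711)/(3.836e-08) = 307.7 Ω
Seg 2: A = π(d/2)² = π(5.5500e-04 m)² = 9.677e-07 m²
R_2 = (2.71×10^-8)(329)/(9.677e-07) = 9.214 Ω
Seg 3: A = πr² = π(7.9700e-04 m)² = 1.996e-06 m²
R_3 = (2.71×10^-8)(470)/(1.996e-06) = 6.383 Ω
R_total = R_1 + R_2 + R_3 = 323 Ω

323 Ω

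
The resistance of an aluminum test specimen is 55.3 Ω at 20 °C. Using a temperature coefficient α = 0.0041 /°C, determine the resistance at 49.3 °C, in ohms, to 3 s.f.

ΔT = 49.3 − 20 = 29.3 °C
R = R₀(1 + αΔT) = 55.3 × (1 + 0.0041×29.3) = 55.3 × 1.12 = 61.9 Ω

61.9 Ω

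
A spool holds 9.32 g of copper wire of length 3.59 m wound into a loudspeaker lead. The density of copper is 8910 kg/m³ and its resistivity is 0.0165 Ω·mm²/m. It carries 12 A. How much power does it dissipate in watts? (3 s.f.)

ρ = 0.0165 Ω·mm²/m = 1.65×10^-8 Ω·m
A = m/(density·L) = 0.00932/(8910×3.59) = 2.9137e-07 m²
R = ρL/A = (1.65×10^-8)(3.59)/(2.9137e-07) = 0.2033 Ω
P = I²R = (12)² × 0.2033 = 29.3 W

29.3 W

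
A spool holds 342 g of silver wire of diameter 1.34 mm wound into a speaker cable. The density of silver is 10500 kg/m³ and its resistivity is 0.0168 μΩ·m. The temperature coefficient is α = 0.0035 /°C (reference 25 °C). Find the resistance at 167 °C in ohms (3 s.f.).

0.412 Ω

ρ = 0.0168 μΩ·m = 1.68×10^-8 Ω·m
A = π(d/2)² = π(6.7000e-04 m)² = 1.4103e-06 m²
L = m/(density·A) = 0.342/(10500×1.4103e-06) = 23.1 m
R = ρL/A = (1.68×10^-8)(23.1)/(1.4103e-06) = 0.2751 Ω
R(167 °C) = 0.2751 × (1 + 0.0035×142) = 0.412 Ω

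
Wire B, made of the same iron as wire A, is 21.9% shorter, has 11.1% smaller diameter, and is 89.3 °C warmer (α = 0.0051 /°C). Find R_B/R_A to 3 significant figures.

R ∝ ρL/d² with ρ ∝ (1+αΔT), so R_B/R_A = (1 − 21.9/100) × (1 − 11.1/100)⁻² × (1 + 0.0051×89.3)
= 0.781 × 1.265 × 1.455 = 1.44

1.44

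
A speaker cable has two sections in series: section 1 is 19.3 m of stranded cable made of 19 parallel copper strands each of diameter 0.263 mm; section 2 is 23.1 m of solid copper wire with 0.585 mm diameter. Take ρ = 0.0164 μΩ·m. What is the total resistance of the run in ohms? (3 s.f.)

1.72 Ω

ρ = 0.0164 μΩ·m = 1.64×10^-8 Ω·m
Section 1: A_strand = π(1.3150e-04)² = 5.433e-08 m²; R₁ = ρL/(N·A_s) = (1.64×10^-8)(19.3)/(19×5.433e-08) = 0.3067 Ω
Section 2: A = π(d/2)² = π(2.9250e-04 m)² = 2.688e-07 m²
R₂ = (1.64×10^-8)(23.1)/(2.688e-07) = 1.409 Ω
R = R₁ + R₂ = 1.72 Ω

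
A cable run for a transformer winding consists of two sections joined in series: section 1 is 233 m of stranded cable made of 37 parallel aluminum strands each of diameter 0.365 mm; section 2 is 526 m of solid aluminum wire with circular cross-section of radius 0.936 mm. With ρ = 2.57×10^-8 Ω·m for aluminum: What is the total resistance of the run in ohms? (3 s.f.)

Section 1: A_strand = π(1.8250e-04)² = 1.046e-07 m²; R₁ = ρL/(N·A_s) = (2.57×10^-8)(233)/(37×1.046e-07) = 1.547 Ω
Section 2: A = πr² = π(9.3600e-04 m)² = 2.752e-06 m²
R₂ = (2.57×10^-8)(526)/(2.752e-06) = 4.912 Ω
R = R₁ + R₂ = 6.46 Ω

6.46 Ω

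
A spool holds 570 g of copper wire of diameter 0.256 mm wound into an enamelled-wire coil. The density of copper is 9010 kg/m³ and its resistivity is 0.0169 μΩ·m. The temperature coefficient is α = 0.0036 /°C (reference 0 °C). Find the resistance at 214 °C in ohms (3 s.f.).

714 Ω

ρ = 0.0169 μΩ·m = 1.69×10^-8 Ω·m
A = π(d/2)² = π(1.2800e-04 m)² = 5.1472e-08 m²
L = m/(density·A) = 0.57/(9010×5.1472e-08) = 1229 m
R = ρL/A = (1.69×10^-8)(1229)/(5.1472e-08) = 403.5 Ω
R(214 °C) = 403.5 × (1 + 0.0036×214) = 714 Ω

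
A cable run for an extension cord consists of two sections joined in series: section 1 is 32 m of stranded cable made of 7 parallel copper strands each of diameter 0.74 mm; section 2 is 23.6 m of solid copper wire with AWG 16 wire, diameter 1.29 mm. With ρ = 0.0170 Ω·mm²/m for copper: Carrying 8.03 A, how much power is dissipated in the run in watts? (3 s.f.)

31.4 W

ρ = 0.0170 Ω·mm²/m = 1.70×10^-8 Ω·m
Section 1: A_strand = π(3.7000e-04)² = 4.301e-07 m²; R₁ = ρL/(N·A_s) = (1.70×10^-8)(32)/(7×4.301e-07) = 0.1807 Ω
Section 2: A = π(1.29/2 mm)² = π(6.4500e-04 m)² = 1.307e-06 m²
R₂ = (1.70×10^-8)(23.6)/(1.307e-06) = 0.307 Ω
R = R₁ + R₂ = 0.4877 Ω
P = I²R = (8.03)² × 0.4877 = 31.4 W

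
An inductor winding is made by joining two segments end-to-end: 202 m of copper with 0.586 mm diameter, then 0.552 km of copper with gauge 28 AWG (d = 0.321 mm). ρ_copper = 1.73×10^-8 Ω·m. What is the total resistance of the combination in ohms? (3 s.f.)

Segment 1: A = π(d/2)² = π(2.9300e-04 m)² = 2.697e-07 m²
R₁ = ρL/A = (1.73×10^-8)(202)/(2.697e-07) = 12.96 Ω
Segment 2: A = π(0.321/2 mm)² = π(1.6050e-04 m)² = 8.093e-08 m²
R₂ = (1.73×10^-8)(552)/(8.093e-08) = 118 Ω
R = R₁ + R₂ = 131 Ω

131 Ω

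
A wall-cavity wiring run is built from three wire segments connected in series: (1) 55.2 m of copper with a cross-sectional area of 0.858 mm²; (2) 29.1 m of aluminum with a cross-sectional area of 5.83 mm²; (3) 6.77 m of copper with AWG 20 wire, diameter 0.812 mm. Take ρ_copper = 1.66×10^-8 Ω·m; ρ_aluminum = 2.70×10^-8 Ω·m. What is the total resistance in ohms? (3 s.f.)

Seg 1: A = 0.858 mm² = 8.580e-07 m²
R_1 = (1.66×10^-8)(55.2)/(8.580e-07) = 1.068 Ω
Seg 2: A = 5.83 mm² = 5.830e-06 m²
R_2 = (2.70×10^-8)(29.1)/(5.830e-06) = 0.1348 Ω
Seg 3: A = π(0.812/2 mm)² = π(4.0600e-04 m)² = 5.178e-07 m²
R_3 = (1.66×10^-8)(6.77)/(5.178e-07) = 0.217 Ω
R_total = R_1 + R_2 + R_3 = 1.42 Ω

1.42 Ω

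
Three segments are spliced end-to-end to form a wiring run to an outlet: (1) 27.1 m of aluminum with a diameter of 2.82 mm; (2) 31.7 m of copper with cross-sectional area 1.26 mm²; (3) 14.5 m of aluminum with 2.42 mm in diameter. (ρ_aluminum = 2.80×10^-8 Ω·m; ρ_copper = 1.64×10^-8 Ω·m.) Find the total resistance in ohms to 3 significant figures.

0.622 Ω

Seg 1: A = π(d/2)² = π(1.4100e-03 m)² = 6.246e-06 m²
R_1 = (2.80×10^-8)(27.1)/(6.246e-06) = 0.1215 Ω
Seg 2: A = 1.26 mm² = 1.260e-06 m²
R_2 = (1.64×10^-8)(31.7)/(1.260e-06) = 0.4126 Ω
Seg 3: A = π(d/2)² = π(1.2100e-03 m)² = 4.600e-06 m²
R_3 = (2.80×10^-8)(14.5)/(4.600e-06) = 0.08827 Ω
R_total = R_1 + R_2 + R_3 = 0.622 Ω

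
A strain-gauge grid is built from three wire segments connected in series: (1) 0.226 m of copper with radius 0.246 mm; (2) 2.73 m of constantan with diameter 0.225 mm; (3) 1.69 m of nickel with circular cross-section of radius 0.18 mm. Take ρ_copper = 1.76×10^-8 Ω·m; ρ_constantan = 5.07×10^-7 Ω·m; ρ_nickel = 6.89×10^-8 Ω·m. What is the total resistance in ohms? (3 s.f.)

Seg 1: A = πr² = π(2.4600e-04 m)² = 1.901e-07 m²
R_1 = (1.76×10^-8)(0.226)/(1.901e-07) = 0.02092 Ω
Seg 2: A = π(d/2)² = π(1.1250e-04 m)² = 3.976e-08 m²
R_2 = (5.07×10^-7)(2.73)/(3.976e-08) = 34.81 Ω
Seg 3: A = πr² = π(1.8000e-04 m)² = 1.018e-07 m²
R_3 = (6.89×10^-8)(1.69)/(1.018e-07) = 1.144 Ω
R_total = R_1 + R_2 + R_3 = 36.0 Ω

36.0 Ω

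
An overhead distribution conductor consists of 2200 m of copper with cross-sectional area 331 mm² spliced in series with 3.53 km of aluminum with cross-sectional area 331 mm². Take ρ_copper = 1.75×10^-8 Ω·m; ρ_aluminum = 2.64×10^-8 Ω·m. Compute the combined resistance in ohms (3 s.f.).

Segment 1: A = 331 mm² = 3.310e-04 m²
R₁ = ρL/A = (1.75×10^-8)(2200)/(3.310e-04) = 0.1163 Ω
R₂ = (2.64×10^-8)(3530)/(3.310e-04) = 0.2815 Ω
R = R₁ + R₂ = 0.398 Ω

0.398 Ω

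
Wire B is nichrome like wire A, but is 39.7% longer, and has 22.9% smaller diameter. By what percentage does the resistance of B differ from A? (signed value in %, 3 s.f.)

R ∝ L/d², so R_B/R_A = (1 + 39.7/100) × (1 − 22.9/100)⁻²
= 1.397 × 1.682 = 2.35
(R_B − R_A)/R_A = 2.35 − 1 = 135%

135%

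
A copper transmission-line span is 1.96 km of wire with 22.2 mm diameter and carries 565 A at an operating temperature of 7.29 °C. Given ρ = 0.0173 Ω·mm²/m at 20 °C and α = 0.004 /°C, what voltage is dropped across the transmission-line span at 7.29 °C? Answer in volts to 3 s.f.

47.0 V

ρ = 0.0173 Ω·mm²/m = 1.73×10^-8 Ω·m
A = π(d/2)² = π(1.1100e-02 m)² = 3.871e-04 m²
R₍20₎ = ρL/A = (1.73×10^-8)(1960)/(3.871e-04) = 0.0876 Ω
R₍7.29₎ = R₍20₎(1 + αΔT) = 0.0876 × (1 + 0.004×-12.7) = 0.08315 Ω
V = IR = 565 × 0.08315 = 47.0 V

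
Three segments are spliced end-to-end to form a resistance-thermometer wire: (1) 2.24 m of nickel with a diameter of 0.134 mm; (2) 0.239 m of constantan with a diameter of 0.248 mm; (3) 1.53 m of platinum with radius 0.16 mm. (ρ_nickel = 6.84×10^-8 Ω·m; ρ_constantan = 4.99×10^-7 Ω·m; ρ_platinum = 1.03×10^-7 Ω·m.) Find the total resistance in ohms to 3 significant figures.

15.3 Ω

Seg 1: A = π(d/2)² = π(6.7000e-05 m)² = 1.410e-08 m²
R_1 = (6.84×10^-8)(2.24)/(1.410e-08) = 10.86 Ω
Seg 2: A = π(d/2)² = π(1.2400e-04 m)² = 4.831e-08 m²
R_2 = (4.99×10^-7)(0.239)/(4.831e-08) = 2.469 Ω
Seg 3: A = πr² = π(1.6000e-04 m)² = 8.042e-08 m²
R_3 = (1.03×10^-7)(1.53)/(8.042e-08) = 1.959 Ω
R_total = R_1 + R_2 + R_3 = 15.3 Ω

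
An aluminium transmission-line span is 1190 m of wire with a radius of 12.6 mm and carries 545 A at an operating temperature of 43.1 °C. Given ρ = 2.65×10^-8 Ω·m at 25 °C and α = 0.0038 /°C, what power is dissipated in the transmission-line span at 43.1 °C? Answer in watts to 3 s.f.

20100 W

A = πr² = π(1.2600e-02 m)² = 4.988e-04 m²
R₍25₎ = ρL/A = (2.65×10^-8)(1190)/(4.988e-04) = 0.06323 Ω
R₍43.1₎ = R₍25₎(1 + αΔT) = 0.06323 × (1 + 0.0038×18.1) = 0.06758 Ω
P = I²R = (545)² × 0.06758 = 20100 W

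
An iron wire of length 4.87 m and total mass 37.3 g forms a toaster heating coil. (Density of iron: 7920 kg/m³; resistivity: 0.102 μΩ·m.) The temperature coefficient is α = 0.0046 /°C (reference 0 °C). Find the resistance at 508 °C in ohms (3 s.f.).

1.71 Ω

ρ = 0.102 μΩ·m = 1.02×10^-7 Ω·m
A = m/(density·L) = 0.0373/(7920×4.87) = 9.6706e-07 m²
R = ρL/A = (1.02×10^-7)(4.87)/(9.6706e-07) = 0.5137 Ω
R(508 °C) = 0.5137 × (1 + 0.0046×508) = 1.71 Ω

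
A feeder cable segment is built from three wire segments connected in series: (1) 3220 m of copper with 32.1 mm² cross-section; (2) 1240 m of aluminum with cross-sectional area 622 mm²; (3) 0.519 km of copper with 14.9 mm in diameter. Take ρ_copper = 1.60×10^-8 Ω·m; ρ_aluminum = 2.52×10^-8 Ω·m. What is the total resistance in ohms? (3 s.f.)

Seg 1: A = 32.1 mm² = 3.210e-05 m²
R_1 = (1.60×10^-8)(3220)/(3.210e-05) = 1.605 Ω
Seg 2: A = 622 mm² = 6.220e-04 m²
R_2 = (2.52×10^-8)(1240)/(6.220e-04) = 0.05024 Ω
Seg 3: A = π(d/2)² = π(7.4500e-03 m)² = 1.744e-04 m²
R_3 = (1.60×10^-8)(519)/(1.744e-04) = 0.04762 Ω
R_total = R_1 + R_2 + R_3 = 1.70 Ω

1.70 Ω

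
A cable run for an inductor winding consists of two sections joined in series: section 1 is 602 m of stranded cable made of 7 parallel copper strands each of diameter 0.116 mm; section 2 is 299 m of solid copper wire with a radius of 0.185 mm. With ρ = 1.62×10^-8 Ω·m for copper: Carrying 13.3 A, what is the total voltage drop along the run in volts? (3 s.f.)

2350 V

Section 1: A_strand = π(5.8000e-05)² = 1.057e-08 m²; R₁ = ρL/(N·A_s) = (1.62×10^-8)(602)/(7×1.057e-08) = 131.8 Ω
Section 2: A = πr² = π(1.8500e-04 m)² = 1.075e-07 m²
R₂ = (1.62×10^-8)(299)/(1.075e-07) = 45.05 Ω
R = R₁ + R₂ = 176.9 Ω
V = IR = 13.3 × 176.9 = 2350 V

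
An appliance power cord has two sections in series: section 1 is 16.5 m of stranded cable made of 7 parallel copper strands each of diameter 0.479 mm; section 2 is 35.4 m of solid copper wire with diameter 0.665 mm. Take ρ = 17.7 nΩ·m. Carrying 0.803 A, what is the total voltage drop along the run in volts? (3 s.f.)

1.63 V

ρ = 17.7 nΩ·m = 1.77×10^-8 Ω·m
Section 1: A_strand = π(2.3950e-04)² = 1.802e-07 m²; R₁ = ρL/(N·A_s) = (1.77×10^-8)(16.5)/(7×1.802e-07) = 0.2315 Ω
Section 2: A = π(d/2)² = π(3.3250e-04 m)² = 3.473e-07 m²
R₂ = (1.77×10^-8)(35.4)/(3.473e-07) = 1.804 Ω
R = R₁ + R₂ = 2.036 Ω
V = IR = 0.803 × 2.036 = 1.63 V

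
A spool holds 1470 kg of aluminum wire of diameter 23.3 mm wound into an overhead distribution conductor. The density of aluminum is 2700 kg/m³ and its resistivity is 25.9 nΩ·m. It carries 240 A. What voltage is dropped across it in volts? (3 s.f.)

18.6 V

ρ = 25.9 nΩ·m = 2.59×10^-8 Ω·m
A = π(d/2)² = π(1.1650e-02 m)² = 4.2638e-04 m²
L = m/(density·A) = 1470/(2700×4.2638e-04) = 1277 m
R = ρL/A = (2.59×10^-8)(1277)/(4.2638e-04) = 0.07756 Ω
V = IR = 240 × 0.07756 = 18.6 V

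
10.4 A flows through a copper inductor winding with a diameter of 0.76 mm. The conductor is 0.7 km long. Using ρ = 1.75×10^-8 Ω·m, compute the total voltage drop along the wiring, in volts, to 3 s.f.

A = π(d/2)² = π(3.8000e-04 m)² = 4.536e-07 m²
R = ρL/A = (1.75×10^-8)(700)/(4.536e-07) = 27 Ω
V = IR = 10.4 × 27 = 281 V

281 V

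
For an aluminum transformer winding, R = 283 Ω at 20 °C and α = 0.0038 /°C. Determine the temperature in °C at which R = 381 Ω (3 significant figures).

111 °C

R = R₀(1 + α(T − T₀)) ⇒ T = T₀ + (R/R₀ − 1)/α
T = 20 + (381/283 − 1)/0.0038 = 20 + (0.3463)/0.0038 = 111 °C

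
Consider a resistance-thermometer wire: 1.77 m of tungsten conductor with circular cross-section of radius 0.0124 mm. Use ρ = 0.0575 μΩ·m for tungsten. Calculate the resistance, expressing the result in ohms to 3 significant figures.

ρ = 0.0575 μΩ·m = 5.75×10^-8 Ω·m
A = πr² = π(1.2400e-05 m)² = 4.831e-10 m²
R = ρL/A = (5.75×10^-8)(1.77 m)/(4.831e-10 m²) = 211 Ω

211 Ω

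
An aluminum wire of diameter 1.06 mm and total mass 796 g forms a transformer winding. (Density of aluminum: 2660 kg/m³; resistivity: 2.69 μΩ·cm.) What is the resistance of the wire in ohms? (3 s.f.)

ρ = 2.69 μΩ·cm = 2.69×10^-8 Ω·m
A = π(d/2)² = π(5.3000e-04 m)² = 8.8247e-07 m²
L = m/(density·A) = 0.796/(2660×8.8247e-07) = 339.1 m
R = ρL/A = (2.69×10^-8)(339.1)/(8.8247e-07) = 10.3 Ω

10.3 Ω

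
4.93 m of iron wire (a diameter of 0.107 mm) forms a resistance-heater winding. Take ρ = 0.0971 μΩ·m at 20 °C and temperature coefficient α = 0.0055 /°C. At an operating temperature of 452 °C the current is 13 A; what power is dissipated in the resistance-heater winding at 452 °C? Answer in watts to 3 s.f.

ρ = 0.0971 μΩ·m = 9.71×10^-8 Ω·m
A = π(d/2)² = π(5.3500e-05 m)² = 8.992e-09 m²
R₍20₎ = ρL/A = (9.71×10^-8)(4.93)/(8.992e-09) = 53.24 Ω
R₍452₎ = R₍20₎(1 + αΔT) = 53.24 × (1 + 0.0055×432) = 179.7 Ω
P = I²R = (13)² × 179.7 = 30400 W

30400 W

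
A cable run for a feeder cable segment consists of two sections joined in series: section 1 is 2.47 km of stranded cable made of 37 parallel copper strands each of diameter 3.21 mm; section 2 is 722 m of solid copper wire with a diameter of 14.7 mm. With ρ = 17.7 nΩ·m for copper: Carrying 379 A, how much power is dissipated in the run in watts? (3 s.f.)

31800 W

ρ = 17.7 nΩ·m = 1.77×10^-8 Ω·m
Section 1: A_strand = π(1.6050e-03)² = 8.093e-06 m²; R₁ = ρL/(N·A_s) = (1.77×10^-8)(2470)/(37×8.093e-06) = 0.146 Ω
Section 2: A = π(d/2)² = π(7.3500e-03 m)² = 1.697e-04 m²
R₂ = (1.77×10^-8)(722)/(1.697e-04) = 0.0753 Ω
R = R₁ + R₂ = 0.2213 Ω
P = I²R = (379)² × 0.2213 = 31800 W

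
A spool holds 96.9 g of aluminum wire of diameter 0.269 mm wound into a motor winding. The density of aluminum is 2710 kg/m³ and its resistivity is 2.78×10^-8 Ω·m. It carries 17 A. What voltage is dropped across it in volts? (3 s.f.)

A = π(d/2)² = π(1.3450e-04 m)² = 5.6832e-08 m²
L = m/(density·A) = 0.0969/(2710×5.6832e-08) = 629.2 m
R = ρL/A = (2.78×10^-8)(629.2)/(5.6832e-08) = 307.8 Ω
V = IR = 17 × 307.8 = 5230 V

5230 V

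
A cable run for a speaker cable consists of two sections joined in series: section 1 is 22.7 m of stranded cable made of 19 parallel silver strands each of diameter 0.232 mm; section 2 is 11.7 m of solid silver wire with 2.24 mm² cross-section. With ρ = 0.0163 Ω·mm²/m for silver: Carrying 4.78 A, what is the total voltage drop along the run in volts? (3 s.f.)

ρ = 0.0163 Ω·mm²/m = 1.63×10^-8 Ω·m
Section 1: A_strand = π(1.1600e-04)² = 4.227e-08 m²; R₁ = ρL/(N·A_s) = (1.63×10^-8)(22.7)/(19×4.227e-08) = 0.4607 Ω
Section 2: A = 2.24 mm² = 2.240e-06 m²
R₂ = (1.63×10^-8)(11.7)/(2.240e-06) = 0.08514 Ω
R = R₁ + R₂ = 0.5458 Ω
V = IR = 4.78 × 0.5458 = 2.61 V

2.61 V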